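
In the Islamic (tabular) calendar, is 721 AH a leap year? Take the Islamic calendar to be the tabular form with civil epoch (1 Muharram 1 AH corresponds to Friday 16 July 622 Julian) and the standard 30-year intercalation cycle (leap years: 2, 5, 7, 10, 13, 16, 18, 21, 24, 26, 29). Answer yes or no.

Year 721 AH is year 1 of its 30-year cycle; leap positions are 2, 5, 7, 10, 13, 16, 18, 21, 24, 26, 29, so it is a common year (354 days).

no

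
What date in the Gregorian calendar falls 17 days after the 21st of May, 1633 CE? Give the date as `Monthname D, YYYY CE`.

JDN of the 21st of May, 1633 CE = 2317642.
2317642 + 17 = 2317659.
JDN 2317659 in the Gregorian calendar is June 7, 1633 CE.

June 7, 1633 CE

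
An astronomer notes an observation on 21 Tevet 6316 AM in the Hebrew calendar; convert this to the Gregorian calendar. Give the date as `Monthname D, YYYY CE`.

Both dates share Julian Day Number 2654625; in the Gregorian calendar that is 6 January 2556 CE.

January 6, 2556 CE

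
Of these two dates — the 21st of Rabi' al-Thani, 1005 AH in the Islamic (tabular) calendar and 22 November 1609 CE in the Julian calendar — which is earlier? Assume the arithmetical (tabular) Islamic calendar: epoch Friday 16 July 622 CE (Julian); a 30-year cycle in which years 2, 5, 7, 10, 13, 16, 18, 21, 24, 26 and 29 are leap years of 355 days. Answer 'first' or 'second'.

The two dates have Julian Day Numbers 2304333 and 2309071 respectively.
Since 2304333 < 2309071, the first date comes first.

first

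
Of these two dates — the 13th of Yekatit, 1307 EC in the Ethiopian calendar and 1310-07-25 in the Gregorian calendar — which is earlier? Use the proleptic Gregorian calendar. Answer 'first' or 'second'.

second

The two dates have Julian Day Numbers 2201399 and 2199733 respectively.
Since 2199733 < 2201399, the second date comes first.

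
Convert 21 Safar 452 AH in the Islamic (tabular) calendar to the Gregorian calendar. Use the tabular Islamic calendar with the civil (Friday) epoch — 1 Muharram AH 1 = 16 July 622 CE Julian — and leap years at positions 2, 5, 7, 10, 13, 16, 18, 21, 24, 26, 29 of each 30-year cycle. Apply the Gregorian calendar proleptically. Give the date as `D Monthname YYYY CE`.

Julian Day Number of the source date = 2108309.
Converting JDN 2108309 to the Gregorian calendar gives 2 April 1060 CE.

2 April 1060 CE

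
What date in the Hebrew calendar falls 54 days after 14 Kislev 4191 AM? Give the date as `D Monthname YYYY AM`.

9 Shevat 4191 AM

JDN of 14 Kislev 4191 AM = 1878435.
1878435 + 54 = 1878489.
JDN 1878489 in the Hebrew calendar is 9 Shevat 4191 AM.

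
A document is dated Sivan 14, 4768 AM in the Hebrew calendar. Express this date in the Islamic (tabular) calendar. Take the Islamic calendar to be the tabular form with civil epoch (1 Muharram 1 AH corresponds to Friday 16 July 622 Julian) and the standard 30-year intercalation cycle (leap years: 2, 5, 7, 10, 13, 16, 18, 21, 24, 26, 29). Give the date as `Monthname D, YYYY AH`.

The source date corresponds to 28 May 1008 in the proleptic Gregorian calendar (JDN 2089372).
That day falls on 13 Ramadan 398 AH in the tabular Islamic calendar.

Ramadan 13, 398 AH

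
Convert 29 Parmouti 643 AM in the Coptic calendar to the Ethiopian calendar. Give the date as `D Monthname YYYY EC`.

29 Miyazya 919 EC

The source date corresponds to 29 April 927 in the proleptic Gregorian calendar (JDN 2059758).
That day falls on 29 Miyazya 919 EC in the Ethiopian calendar.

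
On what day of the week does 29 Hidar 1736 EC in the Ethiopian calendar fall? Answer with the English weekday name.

In the Gregorian calendar this is 7 December 1743 (JDN 2358018).
2358018 ≡ 5 (mod 7); counting from Monday = 0 gives Saturday.

Saturday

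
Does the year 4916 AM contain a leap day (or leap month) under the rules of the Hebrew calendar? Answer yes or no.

yes

Hebrew year 4916 is year 14 of its 19-year Metonic cycle; leap years are at positions 3, 6, 8, 11, 14, 17, 19, so it is a leap year (13 months).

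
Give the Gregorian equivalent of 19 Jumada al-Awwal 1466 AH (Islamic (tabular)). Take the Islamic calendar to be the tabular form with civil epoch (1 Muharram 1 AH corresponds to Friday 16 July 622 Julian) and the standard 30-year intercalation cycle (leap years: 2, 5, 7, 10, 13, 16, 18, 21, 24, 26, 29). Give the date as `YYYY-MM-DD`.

2044-04-17

Julian Day Number of the source date = 2467723.
Converting JDN 2467723 to the Gregorian calendar gives 17 April 2044 CE.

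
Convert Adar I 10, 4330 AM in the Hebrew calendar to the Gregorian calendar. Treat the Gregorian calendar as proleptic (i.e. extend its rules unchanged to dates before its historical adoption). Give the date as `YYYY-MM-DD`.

Julian Day Number of the source date = 1929282.
Converting JDN 1929282 to the Gregorian calendar gives 3 February 570 CE.

0570-02-03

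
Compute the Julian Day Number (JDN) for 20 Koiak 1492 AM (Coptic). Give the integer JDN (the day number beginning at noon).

Equivalently 28 December 1775 (Gregorian).
JDN 2400001 is 17 November 1858 CE (Gregorian), MJD 0; the target day is −30274 days from there, so JDN = 2369727.

2369727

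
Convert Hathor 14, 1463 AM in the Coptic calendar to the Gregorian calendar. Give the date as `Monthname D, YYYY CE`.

November 21, 1746 CE

Both dates share Julian Day Number 2359098; in the Gregorian calendar that is 21 November 1746 CE.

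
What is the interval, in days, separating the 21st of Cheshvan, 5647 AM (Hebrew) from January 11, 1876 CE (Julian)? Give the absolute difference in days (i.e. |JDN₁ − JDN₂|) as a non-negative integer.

3953

First date → JDN 2410230; second date → JDN 2406277.
The interval is |2410230 − 2406277| = 3953 days.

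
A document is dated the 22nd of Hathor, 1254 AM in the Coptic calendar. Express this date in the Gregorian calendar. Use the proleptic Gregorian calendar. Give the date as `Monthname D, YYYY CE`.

Both dates share Julian Day Number 2282769; in the Gregorian calendar that is 28 November 1537 CE.

November 28, 1537 CE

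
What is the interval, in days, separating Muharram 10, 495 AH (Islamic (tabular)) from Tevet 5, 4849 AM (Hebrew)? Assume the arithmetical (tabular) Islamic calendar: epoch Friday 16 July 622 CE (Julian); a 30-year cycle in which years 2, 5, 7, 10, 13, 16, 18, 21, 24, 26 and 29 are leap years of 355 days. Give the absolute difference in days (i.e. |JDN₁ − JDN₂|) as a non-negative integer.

4701

First date → JDN 2123506; second date → JDN 2118805.
The interval is |2123506 − 2118805| = 4701 days.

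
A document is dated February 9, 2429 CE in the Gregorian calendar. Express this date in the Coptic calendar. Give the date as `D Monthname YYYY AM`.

Julian Day Number of the source date = 2608274.
Converting JDN 2608274 to the Coptic calendar gives 29 Tobi 2145 AM.

29 Tobi 2145 AM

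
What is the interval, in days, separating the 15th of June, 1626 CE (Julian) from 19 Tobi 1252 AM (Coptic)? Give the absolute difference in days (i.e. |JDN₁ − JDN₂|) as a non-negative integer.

33024

JDN of the first date = 2315120.
JDN of the second date = 2282096.
|2282096 − 2315120| = 33024.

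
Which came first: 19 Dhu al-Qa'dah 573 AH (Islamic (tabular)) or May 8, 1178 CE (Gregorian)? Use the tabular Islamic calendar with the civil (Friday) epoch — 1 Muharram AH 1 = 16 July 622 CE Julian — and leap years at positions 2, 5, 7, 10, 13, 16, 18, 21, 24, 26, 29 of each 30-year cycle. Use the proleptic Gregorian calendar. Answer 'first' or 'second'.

First date → JDN 2151451; second date → JDN 2151443.
JDN 2151443 < JDN 2151451, so the second date is earlier.

second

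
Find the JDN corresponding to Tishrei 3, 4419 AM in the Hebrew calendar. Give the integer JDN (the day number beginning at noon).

1961640

Equivalently 8 September 658 (proleptic Gregorian).
JDN 2451545 is 1 January 2000 CE (Gregorian); the target day is −489905 days from there, so JDN = 1961640.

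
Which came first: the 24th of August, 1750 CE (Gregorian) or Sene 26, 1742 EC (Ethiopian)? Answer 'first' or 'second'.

The two dates have Julian Day Numbers 2360470 and 2360416 respectively.
Since 2360416 < 2360470, the second date comes first.

second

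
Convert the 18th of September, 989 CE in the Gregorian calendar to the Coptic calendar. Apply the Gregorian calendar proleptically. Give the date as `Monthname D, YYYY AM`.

Julian Day Number of the source date = 2082546.
Converting JDN 2082546 to the Coptic calendar gives 16 Thout 706 AM.

Thout 16, 706 AM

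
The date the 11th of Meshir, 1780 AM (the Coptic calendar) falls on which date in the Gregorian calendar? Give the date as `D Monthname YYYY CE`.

19 February 2064 CE

Julian Day Number of the source date = 2474970.
Converting JDN 2474970 to the Gregorian calendar gives 19 February 2064 CE.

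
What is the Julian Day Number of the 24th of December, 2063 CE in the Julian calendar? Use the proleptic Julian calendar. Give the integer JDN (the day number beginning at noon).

In the Gregorian calendar the same day is 6 January 2064.
JDN 2451545 is 1 January 2000 CE (Gregorian); the target day is +23381 days from there, so JDN = 2474926.

2474926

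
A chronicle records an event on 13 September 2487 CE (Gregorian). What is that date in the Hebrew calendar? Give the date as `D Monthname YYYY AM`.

25 Elul 6247 AM

Both dates share Julian Day Number 2629674; in the Hebrew calendar that is 25 Elul 6247 AM.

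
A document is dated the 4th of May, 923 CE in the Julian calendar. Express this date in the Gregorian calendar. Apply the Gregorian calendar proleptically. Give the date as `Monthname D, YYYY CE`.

For dates in this range the Gregorian date is 5 days ahead of the Julian.
4 May 923 Julian + 5 days → 9 May 923 Gregorian.

May 9, 923 CE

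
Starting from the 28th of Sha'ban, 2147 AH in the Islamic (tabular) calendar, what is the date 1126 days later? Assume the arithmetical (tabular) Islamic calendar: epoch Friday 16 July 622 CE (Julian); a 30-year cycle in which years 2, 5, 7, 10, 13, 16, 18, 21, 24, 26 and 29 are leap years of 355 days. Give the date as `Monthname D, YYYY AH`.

JDN of the 28th of Sha'ban, 2147 AH = 2709145.
2709145 + 1126 = 2710271.
JDN 2710271 in the tabular Islamic calendar is Dhu al-Qa'dah 3, 2150 AH.

Dhu al-Qa'dah 3, 2150 AH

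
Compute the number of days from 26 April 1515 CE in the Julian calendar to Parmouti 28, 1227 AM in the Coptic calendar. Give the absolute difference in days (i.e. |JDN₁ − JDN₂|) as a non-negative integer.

1464

JDN of the first date = 2274527.
JDN of the second date = 2273063.
|2273063 − 2274527| = 1464.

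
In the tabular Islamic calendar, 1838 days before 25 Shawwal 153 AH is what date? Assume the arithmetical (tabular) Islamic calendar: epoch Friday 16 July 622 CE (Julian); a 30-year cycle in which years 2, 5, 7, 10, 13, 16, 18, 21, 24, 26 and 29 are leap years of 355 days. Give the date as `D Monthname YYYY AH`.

18 Sha'ban 148 AH

JDN of 25 Shawwal 153 AH = 2002594.
2002594 − 1838 = 2000756.
JDN 2000756 in the tabular Islamic calendar is 18 Sha'ban 148 AH.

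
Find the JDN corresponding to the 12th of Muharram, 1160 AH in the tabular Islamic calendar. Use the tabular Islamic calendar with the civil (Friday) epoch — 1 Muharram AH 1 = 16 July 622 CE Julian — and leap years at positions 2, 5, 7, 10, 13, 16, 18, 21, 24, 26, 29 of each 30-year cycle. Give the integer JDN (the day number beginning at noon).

2359162

Equivalently 24 January 1747 (Gregorian).
JDN 2451545 is 1 January 2000 CE (Gregorian); the target day is −92383 days from there, so JDN = 2359162.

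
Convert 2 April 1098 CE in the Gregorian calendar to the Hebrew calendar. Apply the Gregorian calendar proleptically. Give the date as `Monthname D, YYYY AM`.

Julian Day Number of the source date = 2122188.
Converting JDN 2122188 to the Hebrew calendar gives 22 Nisan 4858 AM.

Nisan 22, 4858 AM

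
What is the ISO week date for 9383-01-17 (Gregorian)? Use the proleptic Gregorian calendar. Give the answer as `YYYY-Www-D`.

The weekday is Friday (ISO weekday 5).
That Friday belongs to ISO week 3 of ISO year 9383.

9383-W03-5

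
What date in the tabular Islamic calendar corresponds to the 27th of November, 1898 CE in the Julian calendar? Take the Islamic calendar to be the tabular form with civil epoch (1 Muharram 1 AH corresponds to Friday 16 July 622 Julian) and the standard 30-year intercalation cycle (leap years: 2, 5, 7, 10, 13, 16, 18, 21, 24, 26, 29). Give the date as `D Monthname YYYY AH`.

Both dates share Julian Day Number 2414633; in the tabular Islamic calendar that is 25 Rajab 1316 AH.

25 Rajab 1316 AH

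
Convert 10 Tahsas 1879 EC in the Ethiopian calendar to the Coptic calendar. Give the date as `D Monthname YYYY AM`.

10 Koiak 1603 AM

Both dates share Julian Day Number 2410259; in the Coptic calendar that is 10 Koiak 1603 AM.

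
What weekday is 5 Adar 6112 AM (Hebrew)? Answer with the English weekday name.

Friday

Equivalently 22 February 2352 Gregorian, JDN 2580162.
Since JDN mod 7 = 4 (0 = Monday), the day is Friday.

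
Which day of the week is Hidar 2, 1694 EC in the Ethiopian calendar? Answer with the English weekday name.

Equivalently 9 November 1701 Gregorian, JDN 2342650.
JDN 2342650 mod 7 = 2, and JDN 0 was a Monday, so this is a Wednesday.

Wednesday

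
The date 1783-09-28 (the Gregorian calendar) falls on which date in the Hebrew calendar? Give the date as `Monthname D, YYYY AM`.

Tishrei 2, 5544 AM

Julian Day Number of the source date = 2372558.
Converting JDN 2372558 to the Hebrew calendar gives 2 Tishrei 5544 AM.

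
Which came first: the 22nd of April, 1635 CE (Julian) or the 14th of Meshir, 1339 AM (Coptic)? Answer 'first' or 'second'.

second

First date → JDN 2318353; second date → JDN 2313897.
JDN 2313897 < JDN 2318353, so the second date is earlier.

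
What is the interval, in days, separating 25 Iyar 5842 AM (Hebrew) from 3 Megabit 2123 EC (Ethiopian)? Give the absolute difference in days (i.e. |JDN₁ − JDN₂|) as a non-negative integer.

17824

JDN of the first date = 2481639.
JDN of the second date = 2499463.
|2499463 − 2481639| = 17824.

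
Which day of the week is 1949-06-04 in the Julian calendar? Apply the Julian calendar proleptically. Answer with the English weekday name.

Friday

This is JDN 2433085 (17 June 1949 Gregorian).
2433085 ≡ 4 (mod 7); counting from Monday = 0 gives Friday.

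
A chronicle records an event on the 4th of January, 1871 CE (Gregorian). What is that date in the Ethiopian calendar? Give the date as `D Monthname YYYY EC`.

27 Tahsas 1863 EC

Julian Day Number of the source date = 2404432.
Converting JDN 2404432 to the Ethiopian calendar gives 27 Tahsas 1863 EC.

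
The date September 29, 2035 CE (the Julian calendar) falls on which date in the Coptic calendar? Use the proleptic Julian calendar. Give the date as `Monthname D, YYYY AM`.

Paopi 1, 1752 AM

Julian Day Number of the source date = 2464613.
Converting JDN 2464613 to the Coptic calendar gives 1 Paopi 1752 AM.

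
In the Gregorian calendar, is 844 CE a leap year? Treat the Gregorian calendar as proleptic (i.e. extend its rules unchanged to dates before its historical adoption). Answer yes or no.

yes

844 is divisible by 4 and not by 100, so it is a leap year.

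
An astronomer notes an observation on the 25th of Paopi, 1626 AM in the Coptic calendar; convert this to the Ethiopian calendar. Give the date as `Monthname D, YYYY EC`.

Tikimt 25, 1902 EC

The source date corresponds to 4 November 1909 in the Gregorian calendar (JDN 2418615).
That day falls on 25 Tikimt 1902 EC in the Ethiopian calendar.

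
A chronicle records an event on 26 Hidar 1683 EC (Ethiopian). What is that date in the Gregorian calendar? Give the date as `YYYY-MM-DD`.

1690-12-02

Julian Day Number of the source date = 2338656.
Converting JDN 2338656 to the Gregorian calendar gives 2 December 1690 CE.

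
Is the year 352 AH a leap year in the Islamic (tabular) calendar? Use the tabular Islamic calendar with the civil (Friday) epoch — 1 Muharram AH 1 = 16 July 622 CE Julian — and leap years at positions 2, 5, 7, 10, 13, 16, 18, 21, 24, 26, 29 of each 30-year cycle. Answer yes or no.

no

Year 352 AH is year 22 of its 30-year cycle; leap positions are 2, 5, 7, 10, 13, 16, 18, 21, 24, 26, 29, so it is a common year (354 days).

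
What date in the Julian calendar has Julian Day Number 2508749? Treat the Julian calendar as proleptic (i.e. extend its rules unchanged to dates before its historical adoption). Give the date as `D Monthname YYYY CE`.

JDN 2508749 is 14 August 2156 in the Gregorian calendar.
In the Julian calendar that day is 31 July 2156 CE.

31 July 2156 CE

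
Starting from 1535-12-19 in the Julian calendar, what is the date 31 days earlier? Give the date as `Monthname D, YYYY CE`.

Counting 31 days back from JDN 2282069 reaches JDN 2282038, which is November 18, 1535 CE.

November 18, 1535 CE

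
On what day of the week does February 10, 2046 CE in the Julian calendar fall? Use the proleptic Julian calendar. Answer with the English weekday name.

Friday

This is JDN 2468400 (23 February 2046 Gregorian).
Since JDN mod 7 = 4 (0 = Monday), the day is Friday.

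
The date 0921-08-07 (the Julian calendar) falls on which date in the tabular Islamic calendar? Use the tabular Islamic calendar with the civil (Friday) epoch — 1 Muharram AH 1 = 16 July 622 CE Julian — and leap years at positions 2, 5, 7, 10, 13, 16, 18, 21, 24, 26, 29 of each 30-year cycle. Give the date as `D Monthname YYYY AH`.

29 Rabi' al-Awwal 309 AH

Both dates share Julian Day Number 2057672; in the tabular Islamic calendar that is 29 Rabi' al-Awwal 309 AH.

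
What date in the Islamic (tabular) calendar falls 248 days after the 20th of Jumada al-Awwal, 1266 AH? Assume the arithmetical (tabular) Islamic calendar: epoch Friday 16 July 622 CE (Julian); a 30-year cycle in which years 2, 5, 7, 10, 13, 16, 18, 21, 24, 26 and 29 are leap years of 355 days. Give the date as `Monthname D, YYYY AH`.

The starting date is JDN 2396851; 2396851 + 248 = 2397099.
JDN 2397099 corresponds to Safar 2, 1267 AH.

Safar 2, 1267 AH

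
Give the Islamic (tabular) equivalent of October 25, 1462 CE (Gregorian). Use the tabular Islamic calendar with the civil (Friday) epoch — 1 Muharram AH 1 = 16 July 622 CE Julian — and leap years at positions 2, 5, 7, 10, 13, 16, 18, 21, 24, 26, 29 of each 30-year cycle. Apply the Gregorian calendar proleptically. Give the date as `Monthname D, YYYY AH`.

Julian Day Number of the source date = 2255342.
Converting JDN 2255342 to the tabular Islamic calendar gives 21 Muharram 867 AH.

Muharram 21, 867 AH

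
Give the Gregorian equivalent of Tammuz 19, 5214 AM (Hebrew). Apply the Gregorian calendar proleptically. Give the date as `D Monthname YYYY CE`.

Julian Day Number of the source date = 2252327.
Converting JDN 2252327 to the Gregorian calendar gives 24 July 1454 CE.

24 July 1454 CE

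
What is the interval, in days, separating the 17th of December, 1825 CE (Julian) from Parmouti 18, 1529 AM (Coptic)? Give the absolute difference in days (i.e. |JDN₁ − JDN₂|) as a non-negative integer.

4631

First date → JDN 2387990; second date → JDN 2383359.
The interval is |2387990 − 2383359| = 4631 days.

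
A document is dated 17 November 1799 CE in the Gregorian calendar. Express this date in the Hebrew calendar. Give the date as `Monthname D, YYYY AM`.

Cheshvan 19, 5560 AM

Julian Day Number of the source date = 2378452.
Converting JDN 2378452 to the Hebrew calendar gives 19 Cheshvan 5560 AM.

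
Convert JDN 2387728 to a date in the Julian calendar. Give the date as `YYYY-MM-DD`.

JDN 2387728 is 11 April 1825 in the Gregorian calendar.
In the Julian calendar that day is 1825-03-30.

1825-03-30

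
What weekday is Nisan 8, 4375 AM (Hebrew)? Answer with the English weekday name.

Equivalently 16 March 615 Gregorian, JDN 1945758.
JDN 1945758 mod 7 = 3, and JDN 0 was a Monday, so this is a Thursday.

Thursday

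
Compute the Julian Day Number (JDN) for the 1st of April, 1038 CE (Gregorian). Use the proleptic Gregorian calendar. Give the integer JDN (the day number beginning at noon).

JDN 2400001 is 17 November 1858 CE (Gregorian), MJD 0; the target day is −299729 days from there, so JDN = 2100272.

2100272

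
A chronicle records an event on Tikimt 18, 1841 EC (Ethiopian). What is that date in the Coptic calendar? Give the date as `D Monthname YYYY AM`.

Both dates share Julian Day Number 2396328; in the Coptic calendar that is 18 Paopi 1565 AM.

18 Paopi 1565 AM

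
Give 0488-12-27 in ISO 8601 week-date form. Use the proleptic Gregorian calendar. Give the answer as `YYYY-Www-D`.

The weekday is Monday (ISO weekday 1).
That Monday belongs to ISO week 53 of ISO year 488.

0488-W53-1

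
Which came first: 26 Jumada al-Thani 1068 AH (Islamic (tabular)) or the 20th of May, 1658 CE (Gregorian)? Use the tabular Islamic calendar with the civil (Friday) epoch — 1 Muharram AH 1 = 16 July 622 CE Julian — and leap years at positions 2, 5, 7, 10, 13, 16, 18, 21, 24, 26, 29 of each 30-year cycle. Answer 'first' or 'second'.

first

Converting both to JDN: 2326722 vs 2326772; the smaller is the first.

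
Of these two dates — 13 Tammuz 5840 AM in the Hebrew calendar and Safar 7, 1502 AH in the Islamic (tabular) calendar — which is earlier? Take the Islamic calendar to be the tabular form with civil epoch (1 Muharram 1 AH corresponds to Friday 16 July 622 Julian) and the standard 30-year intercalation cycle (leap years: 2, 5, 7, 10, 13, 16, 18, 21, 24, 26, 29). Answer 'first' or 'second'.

second

The two dates have Julian Day Numbers 2480946 and 2480380 respectively.
Since 2480380 < 2480946, the second date comes first.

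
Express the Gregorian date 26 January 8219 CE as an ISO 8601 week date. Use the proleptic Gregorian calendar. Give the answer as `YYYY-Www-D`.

8219-W04-2

The weekday is Tuesday (ISO weekday 2).
That Tuesday belongs to ISO week 4 of ISO year 8219.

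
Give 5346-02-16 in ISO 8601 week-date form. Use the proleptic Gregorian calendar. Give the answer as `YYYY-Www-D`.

The weekday is Wednesday (ISO weekday 3).
That Wednesday belongs to ISO week 7 of ISO year 5346.

5346-W07-3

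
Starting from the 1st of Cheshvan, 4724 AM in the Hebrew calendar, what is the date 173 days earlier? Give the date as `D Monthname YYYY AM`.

The starting date is JDN 2073087; 2073087 − 173 = 2072914.
JDN 2072914 corresponds to 5 Iyar 4723 AM.

5 Iyar 4723 AM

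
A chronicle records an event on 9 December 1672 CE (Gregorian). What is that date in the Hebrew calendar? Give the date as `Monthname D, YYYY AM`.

Julian Day Number of the source date = 2332089.
Converting JDN 2332089 to the Hebrew calendar gives 20 Kislev 5433 AM.

Kislev 20, 5433 AM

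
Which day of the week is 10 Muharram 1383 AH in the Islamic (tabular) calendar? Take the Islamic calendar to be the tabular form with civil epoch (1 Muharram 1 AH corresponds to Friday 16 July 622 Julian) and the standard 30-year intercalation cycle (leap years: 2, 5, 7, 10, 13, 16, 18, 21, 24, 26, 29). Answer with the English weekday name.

Monday

In the Gregorian calendar this is 3 June 1963 (JDN 2438184).
2438184 ≡ 0 (mod 7); counting from Monday = 0 gives Monday.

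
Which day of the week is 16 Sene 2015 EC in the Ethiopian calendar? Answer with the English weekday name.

Friday

Equivalently 23 June 2023 Gregorian, JDN 2460119.
Since JDN mod 7 = 4 (0 = Monday), the day is Friday.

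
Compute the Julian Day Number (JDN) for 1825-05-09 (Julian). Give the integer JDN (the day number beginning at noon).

2387768

Equivalently 21 May 1825 (Gregorian).
JDN 2400001 is 17 November 1858 CE (Gregorian), MJD 0; the target day is −12233 days from there, so JDN = 2387768.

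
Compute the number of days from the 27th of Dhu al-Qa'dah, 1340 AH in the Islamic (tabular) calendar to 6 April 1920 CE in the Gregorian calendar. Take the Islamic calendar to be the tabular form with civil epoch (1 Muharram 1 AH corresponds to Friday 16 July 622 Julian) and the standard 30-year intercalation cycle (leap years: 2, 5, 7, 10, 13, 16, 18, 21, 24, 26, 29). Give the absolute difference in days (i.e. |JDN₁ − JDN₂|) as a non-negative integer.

First date → JDN 2423258; second date → JDN 2422421.
The interval is |2423258 − 2422421| = 837 days.

837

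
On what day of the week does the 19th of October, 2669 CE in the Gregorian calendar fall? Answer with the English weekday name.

JDN 2696184 mod 7 = 1, and JDN 0 was a Monday, so this is a Tuesday.

Tuesday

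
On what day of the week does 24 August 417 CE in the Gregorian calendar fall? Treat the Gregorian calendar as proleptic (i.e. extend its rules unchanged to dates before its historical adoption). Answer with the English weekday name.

Thursday

Since JDN mod 7 = 3 (0 = Monday), the day is Thursday.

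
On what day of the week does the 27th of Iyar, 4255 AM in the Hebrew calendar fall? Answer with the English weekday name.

Tuesday

Equivalently 10 May 495 Gregorian, JDN 1901985.
1901985 ≡ 1 (mod 7); counting from Monday = 0 gives Tuesday.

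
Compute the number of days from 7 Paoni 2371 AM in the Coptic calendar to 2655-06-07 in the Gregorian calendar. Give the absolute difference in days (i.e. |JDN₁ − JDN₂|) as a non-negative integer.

12

JDN of the first date = 2690948.
JDN of the second date = 2690936.
|2690936 − 2690948| = 12.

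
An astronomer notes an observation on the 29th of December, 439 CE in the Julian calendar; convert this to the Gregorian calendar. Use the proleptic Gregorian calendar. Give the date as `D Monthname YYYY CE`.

For dates in this range the Gregorian date is 1 day ahead of the Julian.
29 December 439 Julian + 1 day → 30 December 439 Gregorian.

30 December 439 CE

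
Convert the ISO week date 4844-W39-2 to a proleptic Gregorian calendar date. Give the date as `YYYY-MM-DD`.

4844-09-27

ISO week 1 of 4844 is the week containing the first Thursday of 4844.
Week 39, day 2 (Tuesday) lands on 4844-09-27.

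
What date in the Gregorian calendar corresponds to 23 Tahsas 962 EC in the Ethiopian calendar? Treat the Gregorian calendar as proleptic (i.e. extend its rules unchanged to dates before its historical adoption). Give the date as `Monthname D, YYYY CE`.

Julian Day Number of the source date = 2075338.
Converting JDN 2075338 to the Gregorian calendar gives 24 December 969 CE.

December 24, 969 CE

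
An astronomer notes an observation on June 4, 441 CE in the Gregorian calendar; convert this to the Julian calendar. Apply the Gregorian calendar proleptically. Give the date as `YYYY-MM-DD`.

0441-06-03

At this point the Julian calendar is 1 day behind the Gregorian.
4 June 441 Gregorian − 1 day → 3 June 441 Julian.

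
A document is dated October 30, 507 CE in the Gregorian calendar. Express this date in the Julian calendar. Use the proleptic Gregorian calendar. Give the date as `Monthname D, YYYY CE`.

For dates in this range the Gregorian date is 2 days ahead of the Julian.
30 October 507 Gregorian − 2 days → 28 October 507 Julian.

October 28, 507 CE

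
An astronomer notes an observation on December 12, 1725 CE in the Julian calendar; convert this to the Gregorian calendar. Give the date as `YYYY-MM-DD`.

1725-12-23

At this point the Julian calendar is 11 days behind the Gregorian.
12 December 1725 Julian + 11 days → 23 December 1725 Gregorian.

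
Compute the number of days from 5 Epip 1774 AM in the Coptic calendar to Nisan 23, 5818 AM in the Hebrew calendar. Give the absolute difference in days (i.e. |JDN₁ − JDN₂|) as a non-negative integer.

86

First date → JDN 2472922; second date → JDN 2472836.
The interval is |2472922 − 2472836| = 86 days.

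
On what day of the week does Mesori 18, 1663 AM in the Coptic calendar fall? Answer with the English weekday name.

Sunday

This is JDN 2432422 (24 August 1947 Gregorian).
2432422 ≡ 6 (mod 7); counting from Monday = 0 gives Sunday.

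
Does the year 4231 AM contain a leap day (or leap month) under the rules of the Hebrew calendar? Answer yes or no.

Hebrew year 4231 is year 13 of its 19-year Metonic cycle; leap years are at positions 3, 6, 8, 11, 14, 17, 19, so it is a common year (12 months).

no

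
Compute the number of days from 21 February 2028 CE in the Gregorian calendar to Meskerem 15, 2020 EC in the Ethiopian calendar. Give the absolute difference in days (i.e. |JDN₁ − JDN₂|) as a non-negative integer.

148

First date → JDN 2461823; second date → JDN 2461675.
The interval is |2461823 − 2461675| = 148 days.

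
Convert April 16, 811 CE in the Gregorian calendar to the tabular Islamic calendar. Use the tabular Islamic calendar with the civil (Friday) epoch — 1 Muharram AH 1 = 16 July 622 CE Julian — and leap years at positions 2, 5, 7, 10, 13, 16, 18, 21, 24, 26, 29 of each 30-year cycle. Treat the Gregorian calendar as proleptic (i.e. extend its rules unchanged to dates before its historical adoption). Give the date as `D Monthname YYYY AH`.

Both dates share Julian Day Number 2017377; in the tabular Islamic calendar that is 14 Rajab 195 AH.

14 Rajab 195 AH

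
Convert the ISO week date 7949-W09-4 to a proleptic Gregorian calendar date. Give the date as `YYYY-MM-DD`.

ISO week 1 of 7949 is the week containing the first Thursday of 7949.
Week 9, day 4 (Thursday) lands on 7949-03-03.

7949-03-03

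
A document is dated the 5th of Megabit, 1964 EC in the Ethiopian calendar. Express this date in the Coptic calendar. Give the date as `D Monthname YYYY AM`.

5 Paremhat 1688 AM

The source date corresponds to 14 March 1972 in the Gregorian calendar (JDN 2441391).
That day falls on 5 Paremhat 1688 AM in the Coptic calendar.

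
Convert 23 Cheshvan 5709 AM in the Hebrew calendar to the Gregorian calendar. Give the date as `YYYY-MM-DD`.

1948-11-25

Julian Day Number of the source date = 2432881.
Converting JDN 2432881 to the Gregorian calendar gives 25 November 1948 CE.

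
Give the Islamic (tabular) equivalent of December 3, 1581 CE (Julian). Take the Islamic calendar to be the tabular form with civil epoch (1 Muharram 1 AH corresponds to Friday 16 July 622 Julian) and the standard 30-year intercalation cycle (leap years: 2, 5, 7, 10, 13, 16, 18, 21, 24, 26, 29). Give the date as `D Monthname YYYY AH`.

7 Dhu al-Qa'dah 989 AH

The source date corresponds to 13 December 1581 in the proleptic Gregorian calendar (JDN 2298855).
That day falls on 7 Dhu al-Qa'dah 989 AH in the tabular Islamic calendar.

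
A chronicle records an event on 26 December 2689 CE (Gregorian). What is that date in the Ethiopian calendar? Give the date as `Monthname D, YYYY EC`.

Both dates share Julian Day Number 2703557; in the Ethiopian calendar that is 12 Tahsas 2682 EC.

Tahsas 12, 2682 EC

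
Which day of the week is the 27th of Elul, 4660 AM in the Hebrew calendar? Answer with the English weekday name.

Monday

This is JDN 2050020 (30 August 900 Gregorian).
2050020 ≡ 0 (mod 7); counting from Monday = 0 gives Monday.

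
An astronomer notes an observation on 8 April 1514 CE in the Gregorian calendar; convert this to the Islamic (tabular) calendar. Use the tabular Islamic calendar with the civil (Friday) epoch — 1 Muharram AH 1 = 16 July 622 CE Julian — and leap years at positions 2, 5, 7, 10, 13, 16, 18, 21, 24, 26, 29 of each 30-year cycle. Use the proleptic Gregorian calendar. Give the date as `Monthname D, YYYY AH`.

Safar 2, 920 AH

Both dates share Julian Day Number 2274134; in the tabular Islamic calendar that is 2 Safar 920 AH.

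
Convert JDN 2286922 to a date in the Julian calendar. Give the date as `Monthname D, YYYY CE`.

JDN 2286922 is 12 April 1549 in the proleptic Gregorian calendar.
In the Julian calendar that day is April 2, 1549 CE.

April 2, 1549 CE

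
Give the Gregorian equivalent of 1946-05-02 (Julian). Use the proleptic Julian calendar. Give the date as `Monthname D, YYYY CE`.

May 15, 1946 CE

At this point the Julian calendar is 13 days behind the Gregorian.
2 May 1946 Julian + 13 days → 15 May 1946 Gregorian.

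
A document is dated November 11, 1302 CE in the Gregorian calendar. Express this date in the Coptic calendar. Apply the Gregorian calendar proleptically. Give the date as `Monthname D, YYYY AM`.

Both dates share Julian Day Number 2196920; in the Coptic calendar that is 7 Hathor 1019 AM.

Hathor 7, 1019 AM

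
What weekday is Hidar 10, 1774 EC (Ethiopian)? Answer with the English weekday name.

This is JDN 2371878 (17 November 1781 Gregorian).
Since JDN mod 7 = 5 (0 = Monday), the day is Saturday.

Saturday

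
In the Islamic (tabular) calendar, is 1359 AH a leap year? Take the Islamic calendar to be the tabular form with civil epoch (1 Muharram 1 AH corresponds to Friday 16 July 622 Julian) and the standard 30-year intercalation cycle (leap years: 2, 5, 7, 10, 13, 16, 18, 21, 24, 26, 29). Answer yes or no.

Year 1359 AH is year 9 of its 30-year cycle; leap positions are 2, 5, 7, 10, 13, 16, 18, 21, 24, 26, 29, so it is a common year (354 days).

no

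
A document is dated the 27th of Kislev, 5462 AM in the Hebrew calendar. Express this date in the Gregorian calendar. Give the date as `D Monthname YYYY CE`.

Both dates share Julian Day Number 2342699; in the Gregorian calendar that is 28 December 1701 CE.

28 December 1701 CE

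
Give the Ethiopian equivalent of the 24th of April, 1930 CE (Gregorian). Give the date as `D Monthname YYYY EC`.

16 Miyazya 1922 EC

Both dates share Julian Day Number 2426091; in the Ethiopian calendar that is 16 Miyazya 1922 EC.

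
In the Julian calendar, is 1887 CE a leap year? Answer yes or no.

1887 mod 4 = 3, so it is a common year in the Julian calendar.

no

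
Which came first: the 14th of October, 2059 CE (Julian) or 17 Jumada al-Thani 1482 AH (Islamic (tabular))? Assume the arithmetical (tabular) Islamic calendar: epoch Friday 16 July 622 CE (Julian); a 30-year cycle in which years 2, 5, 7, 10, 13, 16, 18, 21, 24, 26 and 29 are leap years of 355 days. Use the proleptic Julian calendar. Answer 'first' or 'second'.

The two dates have Julian Day Numbers 2473394 and 2473421 respectively.
Since 2473394 < 2473421, the first date comes first.

first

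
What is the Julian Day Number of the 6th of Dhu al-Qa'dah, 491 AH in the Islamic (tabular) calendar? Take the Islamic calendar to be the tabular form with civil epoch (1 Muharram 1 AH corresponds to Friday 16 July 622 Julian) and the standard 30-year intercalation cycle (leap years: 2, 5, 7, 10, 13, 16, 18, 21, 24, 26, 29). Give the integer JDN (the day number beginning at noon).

In the proleptic Gregorian calendar the same day is 11 October 1098.
JDN 2451545 is 1 January 2000 CE (Gregorian); the target day is −329165 days from there, so JDN = 2122380.

2122380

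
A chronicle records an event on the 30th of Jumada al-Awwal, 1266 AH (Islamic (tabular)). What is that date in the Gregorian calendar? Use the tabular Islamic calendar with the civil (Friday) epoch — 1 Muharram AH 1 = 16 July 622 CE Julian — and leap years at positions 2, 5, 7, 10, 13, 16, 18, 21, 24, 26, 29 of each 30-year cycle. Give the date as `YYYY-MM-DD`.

Both dates share Julian Day Number 2396861; in the Gregorian calendar that is 13 April 1850 CE.

1850-04-13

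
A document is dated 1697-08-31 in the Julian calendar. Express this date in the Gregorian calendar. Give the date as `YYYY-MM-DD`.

For dates in this range the Gregorian date is 10 days ahead of the Julian.
31 August 1697 Julian + 10 days → 10 September 1697 Gregorian.

1697-09-10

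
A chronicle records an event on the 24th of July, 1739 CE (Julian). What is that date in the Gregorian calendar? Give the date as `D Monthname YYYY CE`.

4 August 1739 CE

The Julian–Gregorian offset here is 11 days (Julian trailing).
24 July 1739 Julian + 11 days → 4 August 1739 Gregorian.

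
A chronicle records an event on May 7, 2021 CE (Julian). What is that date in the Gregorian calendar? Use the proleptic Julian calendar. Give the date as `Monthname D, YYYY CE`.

May 20, 2021 CE

The Julian–Gregorian offset here is 13 days (Julian trailing).
7 May 2021 Julian + 13 days → 20 May 2021 Gregorian.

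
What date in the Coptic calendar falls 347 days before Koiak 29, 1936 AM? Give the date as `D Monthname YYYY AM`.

18 Tobi 1935 AM

The starting date is JDN 2531907; 2531907 − 347 = 2531560.
JDN 2531560 corresponds to 18 Tobi 1935 AM.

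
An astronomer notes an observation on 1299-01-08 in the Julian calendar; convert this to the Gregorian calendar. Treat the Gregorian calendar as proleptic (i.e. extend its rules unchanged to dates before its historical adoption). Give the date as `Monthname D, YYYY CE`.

January 15, 1299 CE

At this point the Julian calendar is 7 days behind the Gregorian.
8 January 1299 Julian + 7 days → 15 January 1299 Gregorian.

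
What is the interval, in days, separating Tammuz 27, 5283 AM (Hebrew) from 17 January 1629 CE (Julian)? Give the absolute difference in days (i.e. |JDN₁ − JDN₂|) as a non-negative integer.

First date → JDN 2277524; second date → JDN 2316067.
The interval is |2277524 − 2316067| = 38543 days.

38543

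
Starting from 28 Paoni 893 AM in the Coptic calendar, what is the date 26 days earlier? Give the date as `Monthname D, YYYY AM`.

The starting date is JDN 2151130; 2151130 − 26 = 2151104.
JDN 2151104 corresponds to Paoni 2, 893 AM.

Paoni 2, 893 AM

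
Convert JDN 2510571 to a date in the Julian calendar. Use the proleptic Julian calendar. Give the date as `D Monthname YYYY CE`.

27 July 2161 CE

The Gregorian equivalent of JDN 2510571 is 10 August 2161.
In the Julian calendar that day is 27 July 2161 CE.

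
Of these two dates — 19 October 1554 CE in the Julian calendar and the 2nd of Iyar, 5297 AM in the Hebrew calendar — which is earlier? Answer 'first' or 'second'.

second

The two dates have Julian Day Numbers 2288948 and 2282550 respectively.
Since 2282550 < 2288948, the second date comes first.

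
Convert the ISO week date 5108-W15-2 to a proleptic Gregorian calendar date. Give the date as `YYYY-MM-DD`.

ISO week 1 of 5108 is the week containing the first Thursday of 5108.
Week 15, day 2 (Tuesday) lands on 5108-04-07.

5108-04-07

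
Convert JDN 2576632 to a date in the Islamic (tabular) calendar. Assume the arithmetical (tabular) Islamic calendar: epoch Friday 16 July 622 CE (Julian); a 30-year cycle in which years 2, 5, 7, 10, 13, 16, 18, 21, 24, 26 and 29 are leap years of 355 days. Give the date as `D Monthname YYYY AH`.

19 Ramadan 1773 AH

JDN 2576632 is 24 June 2342 in the Gregorian calendar.
In the tabular Islamic calendar that day is 19 Ramadan 1773 AH.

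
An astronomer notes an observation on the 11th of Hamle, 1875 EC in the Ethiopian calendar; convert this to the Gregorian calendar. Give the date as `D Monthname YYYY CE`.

17 July 1883 CE

Both dates share Julian Day Number 2409009; in the Gregorian calendar that is 17 July 1883 CE.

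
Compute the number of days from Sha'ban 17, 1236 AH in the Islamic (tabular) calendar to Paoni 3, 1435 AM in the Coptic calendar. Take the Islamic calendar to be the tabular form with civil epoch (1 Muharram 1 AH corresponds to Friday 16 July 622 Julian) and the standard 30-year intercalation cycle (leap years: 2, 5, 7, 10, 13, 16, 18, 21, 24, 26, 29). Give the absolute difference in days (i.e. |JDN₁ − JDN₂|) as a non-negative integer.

First date → JDN 2386306; second date → JDN 2349070.
The interval is |2386306 − 2349070| = 37236 days.

37236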